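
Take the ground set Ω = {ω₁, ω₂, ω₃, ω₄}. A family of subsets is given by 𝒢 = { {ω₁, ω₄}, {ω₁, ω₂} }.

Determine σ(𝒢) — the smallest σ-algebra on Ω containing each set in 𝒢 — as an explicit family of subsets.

Answer: σ(𝒢) = { {}, {ω₁}, {ω₂}, {ω₃}, {ω₄}, {ω₁, ω₂}, {ω₁, ω₃}, {ω₁, ω₄}, {ω₂, ω₃}, {ω₂, ω₄}, {ω₃, ω₄}, {ω₁, ω₂, ω₃}, {ω₁, ω₂, ω₄}, {ω₁, ω₃, ω₄}, {ω₂, ω₃, ω₄}, Ω }

Check:
Seed the family with 𝒢 together with ∅ and Ω: { {}, {ω₁, ω₂}, {ω₁, ω₄}, Ω }.
Iteration 1. New:
  {ω₂, ω₃}  = ᶜ of {ω₁, ω₄}
  {ω₃, ω₄}  = ᶜ of {ω₁, ω₂}
  {ω₁, ω₂, ω₄}  = {ω₁, ω₂} ∪ {ω₁, ω₄}
Iteration 2 (4 new):
  {ω₃}  = ᶜ of {ω₁, ω₂, ω₄}
  {ω₁, ω₂, ω₃}  = {ω₂, ω₃} ∪ {ω₁, ω₂}
  {ω₁, ω₃, ω₄}  = {ω₃, ω₄} ∪ {ω₁, ω₄}
  {ω₂, ω₃, ω₄}  = {ω₃, ω₄} ∪ {ω₂, ω₃}
Iteration 3: 3 new —
  {ω₁}  = ᶜ of {ω₂, ω₃, ω₄}
  {ω₂}  = ᶜ of {ω₁, ω₃, ω₄}
  {ω₄}  = ᶜ of {ω₁, ω₂, ω₃}
Iteration 4 adds 2:
  {ω₁, ω₃}  = {ω₃} ∪ {ω₁}
  {ω₂, ω₄}  = {ω₄} ∪ {ω₂}
Iteration 5: no new sets; the family is a σ-algebra.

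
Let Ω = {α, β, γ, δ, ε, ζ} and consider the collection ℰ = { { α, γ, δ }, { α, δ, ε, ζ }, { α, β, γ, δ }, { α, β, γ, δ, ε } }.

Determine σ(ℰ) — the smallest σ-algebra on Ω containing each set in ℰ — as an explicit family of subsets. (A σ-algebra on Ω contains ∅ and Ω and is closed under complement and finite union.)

Take S₀ = ℰ ∪ {∅, Ω} = { {  }, { α, γ, δ }, { α, β, γ, δ }, { α, δ, ε, ζ }, { α, β, γ, δ, ε }, Ω }.
Round 1 (5 new):
  { ζ }  = Ω∖{ α, β, γ, δ, ε }
  { β, γ }  = Ω∖{ α, δ, ε, ζ }
  { ε, ζ }  = Ω∖{ α, β, γ, δ }
  { β, ε, ζ }  = Ω∖{ α, γ, δ }
  { α, γ, δ, ε, ζ }  = { α, γ, δ } ∪ { α, δ, ε, ζ }
Round 2: +6 →
  { β }  = Ω∖{ α, γ, δ, ε, ζ }
  { β, γ, ζ }  = { ζ } ∪ { β, γ }
  { α, γ, δ, ζ }  = { ζ } ∪ { α, γ, δ }
  { β, γ, ε, ζ }  = { ε, ζ } ∪ { β, γ }
  { α, β, γ, δ, ζ }  = { ζ } ∪ { α, β, γ, δ }
  { α, β, δ, ε, ζ }  = { α, δ, ε, ζ } ∪ { β, ε, ζ }
Round 3 (6 new):
  { γ }  = Ω∖{ α, β, δ, ε, ζ }
  { ε }  = Ω∖{ α, β, γ, δ, ζ }
  { α, δ }  = Ω∖{ β, γ, ε, ζ }
  { β, ε }  = Ω∖{ α, γ, δ, ζ }
  { β, ζ }  = { β } ∪ { ζ }
  { α, δ, ε }  = Ω∖{ β, γ, ζ }
Round 4: +9 →
  { γ, ε }  = { ε } ∪ { γ }
  { γ, ζ }  = { ζ } ∪ { γ }
  { α, β, δ }  = { β } ∪ { α, δ }
  { α, δ, ζ }  = { ζ } ∪ { α, δ }
  { β, γ, ε }  = { β, ε } ∪ { γ }
  { γ, ε, ζ }  = { ε, ζ } ∪ { γ }
  { α, β, δ, ε }  = { α, δ, ε } ∪ { β, ε }
  { α, β, δ, ζ }  = { β, ζ } ∪ { α, δ }
  { α, γ, δ, ε }  = Ω∖{ β, ζ }
Round 5: closed — nothing new.

Hence σ(ℰ) has 32 members: { {  }, { β }, { γ }, { ε }, { ζ }, { α, δ }, { β, γ }, { β, ε }, { β, ζ }, { γ, ε }, { γ, ζ }, { ε, ζ }, { α, β, δ }, { α, γ, δ }, { α, δ, ε }, { α, δ, ζ }, { β, γ, ε }, { β, γ, ζ }, { β, ε, ζ }, { γ, ε, ζ }, { α, β, γ, δ }, { α, β, δ, ε }, { α, β, δ, ζ }, { α, γ, δ, ε }, { α, γ, δ, ζ }, { α, δ, ε, ζ }, { β, γ, ε, ζ }, { α, β, γ, δ, ε }, { α, β, γ, δ, ζ }, { α, β, δ, ε, ζ }, { α, γ, δ, ε, ζ }, Ω }.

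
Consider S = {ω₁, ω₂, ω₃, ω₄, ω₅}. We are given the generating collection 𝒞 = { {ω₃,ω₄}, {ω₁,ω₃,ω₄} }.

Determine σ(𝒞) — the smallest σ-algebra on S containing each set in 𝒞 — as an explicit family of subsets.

Start: 𝒞 ∪ {∅, S} = { {}, {ω₃,ω₄}, {ω₁,ω₃,ω₄}, S }.
Iteration 1 adds 2:
  {ω₂,ω₅}  = ᶜ of {ω₁,ω₃,ω₄}
  {ω₁,ω₂,ω₅}  = ᶜ of {ω₃,ω₄}
  (now 6)
Iteration 2. New:
  {ω₂,ω₃,ω₄,ω₅}  = {ω₂,ω₅} ∪ {ω₃,ω₄}
  (now 7)
Iteration 3 adds 1:
  {ω₁}  = ᶜ of {ω₂,ω₃,ω₄,ω₅}
  (now 8)
Iteration 4: closed — nothing new.

|σ(𝒞)| = 8.  σ(𝒞) = { {}, {ω₁}, {ω₂,ω₅}, {ω₃,ω₄}, {ω₁,ω₂,ω₅}, {ω₁,ω₃,ω₄}, {ω₂,ω₃,ω₄,ω₅}, S }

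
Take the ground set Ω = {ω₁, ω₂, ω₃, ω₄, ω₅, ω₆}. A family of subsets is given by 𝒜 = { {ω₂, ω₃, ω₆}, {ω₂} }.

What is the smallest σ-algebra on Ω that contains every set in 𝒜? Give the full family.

Initial family (4 sets): { ∅, {ω₂}, {ω₂, ω₃, ω₆}, Ω }.
Round 1: 2 new —
  {ω₁, ω₄, ω₅}  = complement {ω₂, ω₃, ω₆}
  {ω₁, ω₃, ω₄, ω₅, ω₆}  = complement {ω₂}
  (now 6)
Round 2. New:
  {ω₁, ω₂, ω₄, ω₅}  = {ω₁, ω₄, ω₅} ∪ {ω₂}
  (now 7)
Round 3. New:
  {ω₃, ω₆}  = complement {ω₁, ω₂, ω₄, ω₅}
  (now 8)
Round 4: stable.

Hence σ(𝒜) has 8 members: { ∅, {ω₂}, {ω₃, ω₆}, {ω₁, ω₄, ω₅}, {ω₂, ω₃, ω₆}, {ω₁, ω₂, ω₄, ω₅}, {ω₁, ω₃, ω₄, ω₅, ω₆}, Ω }.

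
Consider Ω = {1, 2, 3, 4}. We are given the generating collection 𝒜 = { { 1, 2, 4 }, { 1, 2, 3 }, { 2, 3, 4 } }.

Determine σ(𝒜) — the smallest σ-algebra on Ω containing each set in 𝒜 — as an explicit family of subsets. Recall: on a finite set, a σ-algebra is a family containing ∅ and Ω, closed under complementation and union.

Answer: σ(𝒜) = { {}, { 1 }, { 2 }, { 3 }, { 4 }, { 1, 2 }, { 1, 3 }, { 1, 4 }, { 2, 3 }, { 2, 4 }, { 3, 4 }, { 1, 2, 3 }, { 1, 2, 4 }, { 1, 3, 4 }, { 2, 3, 4 }, Ω }

Working:
Begin from { {}, { 1, 2, 3 }, { 1, 2, 4 }, { 2, 3, 4 }, Ω } (that is, 𝒜 plus ∅ and Ω).
Step 1 (3 new):
  { 1 }  = { 2, 3, 4 }ᶜ
  { 3 }  = { 1, 2, 4 }ᶜ
  { 4 }  = { 1, 2, 3 }ᶜ
Step 2 (3 new):
  { 1, 3 }  = { 3 } ∪ { 1 }
  { 1, 4 }  = { 4 } ∪ { 1 }
  { 3, 4 }  = { 4 } ∪ { 3 }
Step 3: 4 new —
  { 1, 2 }  = { 3, 4 }ᶜ
  { 2, 3 }  = { 1, 4 }ᶜ
  { 2, 4 }  = { 1, 3 }ᶜ
  { 1, 3, 4 }  = { 3 } ∪ { 1, 4 }
Step 4: 1 new —
  { 2 }  = { 1, 3, 4 }ᶜ
Step 5: already closed under ᶜ and ∪.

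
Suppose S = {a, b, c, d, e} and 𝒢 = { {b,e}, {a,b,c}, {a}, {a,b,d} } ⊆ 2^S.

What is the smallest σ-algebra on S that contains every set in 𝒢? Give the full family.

|σ(𝒢)| = 32.  σ(𝒢) = { {}, {a}, {b}, {c}, {d}, {e}, {a,b}, {a,c}, {a,d}, {a,e}, {b,c}, {b,d}, {b,e}, {c,d}, {c,e}, {d,e}, {a,b,c}, {a,b,d}, {a,b,e}, {a,c,d}, {a,c,e}, {a,d,e}, {b,c,d}, {b,c,e}, {b,d,e}, {c,d,e}, {a,b,c,d}, {a,b,c,e}, {a,b,d,e}, {a,c,d,e}, {b,c,d,e}, S }

Trace:
Take S₀ = 𝒢 ∪ {∅, S} = { {}, {a}, {b,e}, {a,b,c}, {a,b,d}, S }.
Step 1: +8 →
  {c,e}  = complement {a,b,d}
  {d,e}  = complement {a,b,c}
  {a,b,e}  = {b,e} ∪ {a}
  {a,c,d}  = complement {b,e}
  {a,b,c,d}  = {a,b,c} ∪ {a,b,d}
  {a,b,c,e}  = {b,e} ∪ {a,b,c}
  {a,b,d,e}  = {b,e} ∪ {a,b,d}
  {b,c,d,e}  = complement {a}
  |family| = 14
Step 2: +10 →
  {c}  = complement {a,b,d,e}
  {d}  = complement {a,b,c,e}
  {e}  = complement {a,b,c,d}
  {c,d}  = complement {a,b,e}
  {a,c,e}  = {c,e} ∪ {a}
  {a,d,e}  = {d,e} ∪ {a}
  {b,c,e}  = {b,e} ∪ {c,e}
  {b,d,e}  = {b,e} ∪ {d,e}
  {c,d,e}  = {d,e} ∪ {c,e}
  {a,c,d,e}  = {d,e} ∪ {a,c,d}
  |family| = 24
Step 3 adds 7:
  {b}  = complement {a,c,d,e}
  {a,b}  = complement {c,d,e}
  {a,c}  = complement {b,d,e}
  {a,d}  = complement {b,c,e}
  {a,e}  = {e} ∪ {a}
  {b,c}  = complement {a,d,e}
  {b,d}  = complement {a,c,e}
  |family| = 31
Step 4. New:
  {b,c,d}  = complement {a,e}
  |family| = 32
Step 5 adds nothing — fixpoint reached.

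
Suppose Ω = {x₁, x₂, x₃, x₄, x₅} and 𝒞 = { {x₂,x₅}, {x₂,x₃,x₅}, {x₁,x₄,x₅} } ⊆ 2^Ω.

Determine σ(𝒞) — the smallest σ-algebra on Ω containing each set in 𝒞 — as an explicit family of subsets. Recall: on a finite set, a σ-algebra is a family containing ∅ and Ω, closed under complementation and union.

|σ(𝒞)| = 16.  σ(𝒞) = { {}, {x₂}, {x₃}, {x₅}, {x₁,x₄}, {x₂,x₃}, {x₂,x₅}, {x₃,x₅}, {x₁,x₂,x₄}, {x₁,x₃,x₄}, {x₁,x₄,x₅}, {x₂,x₃,x₅}, {x₁,x₂,x₃,x₄}, {x₁,x₂,x₄,x₅}, {x₁,x₃,x₄,x₅}, Ω }

Derivation:
Take S₀ = 𝒞 ∪ {∅, Ω} = { {}, {x₂,x₅}, {x₁,x₄,x₅}, {x₂,x₃,x₅}, Ω }.
Iteration 1. New:
  {x₁,x₄}  = ᶜ of {x₂,x₃,x₅}
  {x₂,x₃}  = ᶜ of {x₁,x₄,x₅}
  {x₁,x₃,x₄}  = ᶜ of {x₂,x₅}
  {x₁,x₂,x₄,x₅}  = {x₁,x₄,x₅} ∪ {x₂,x₅}
  |family| = 9
Iteration 2 adds 3:
  {x₃}  = ᶜ of {x₁,x₂,x₄,x₅}
  {x₁,x₂,x₃,x₄}  = {x₁,x₃,x₄} ∪ {x₂,x₃}
  {x₁,x₃,x₄,x₅}  = {x₁,x₄,x₅} ∪ {x₁,x₃,x₄}
  |family| = 12
Iteration 3: +2 →
  {x₂}  = ᶜ of {x₁,x₃,x₄,x₅}
  {x₅}  = ᶜ of {x₁,x₂,x₃,x₄}
  |family| = 14
Iteration 4: +2 →
  {x₃,x₅}  = {x₃} ∪ {x₅}
  {x₁,x₂,x₄}  = {x₁,x₄} ∪ {x₂}
  |family| = 16
Iteration 5: closed — nothing new.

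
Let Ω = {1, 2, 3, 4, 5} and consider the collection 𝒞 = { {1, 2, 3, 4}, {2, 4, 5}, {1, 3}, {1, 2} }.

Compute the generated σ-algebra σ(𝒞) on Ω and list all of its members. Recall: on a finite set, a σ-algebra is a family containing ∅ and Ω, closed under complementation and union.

σ(𝒞) = { {}, {1}, {2}, {3}, {4}, {5}, {1, 2}, {1, 3}, {1, 4}, {1, 5}, {2, 3}, {2, 4}, {2, 5}, {3, 4}, {3, 5}, {4, 5}, {1, 2, 3}, {1, 2, 4}, {1, 2, 5}, {1, 3, 4}, {1, 3, 5}, {1, 4, 5}, {2, 3, 4}, {2, 3, 5}, {2, 4, 5}, {3, 4, 5}, {1, 2, 3, 4}, {1, 2, 3, 5}, {1, 2, 4, 5}, {1, 3, 4, 5}, {2, 3, 4, 5}, Ω }

Derivation:
Begin from { {}, {1, 2}, {1, 3}, {2, 4, 5}, {1, 2, 3, 4}, Ω } (that is, 𝒞 plus ∅ and Ω).
Pass 1 (4 new):
  {5}  = complement {1, 2, 3, 4}
  {1, 2, 3}  = {1, 2} ∪ {1, 3}
  {3, 4, 5}  = complement {1, 2}
  {1, 2, 4, 5}  = {1, 2} ∪ {2, 4, 5}
  |family| = 10
Pass 2: 7 new —
  {3}  = complement {1, 2, 4, 5}
  {4, 5}  = complement {1, 2, 3}
  {1, 2, 5}  = {1, 2} ∪ {5}
  {1, 3, 5}  = {5} ∪ {1, 3}
  {1, 2, 3, 5}  = {1, 2, 3} ∪ {5}
  {1, 3, 4, 5}  = {3, 4, 5} ∪ {1, 3}
  {2, 3, 4, 5}  = {3, 4, 5} ∪ {2, 4, 5}
  |family| = 17
Pass 3. New:
  {1}  = complement {2, 3, 4, 5}
  {2}  = complement {1, 3, 4, 5}
  {4}  = complement {1, 2, 3, 5}
  {2, 4}  = complement {1, 3, 5}
  {3, 4}  = complement {1, 2, 5}
  {3, 5}  = {3} ∪ {5}
  |family| = 23
Pass 4. New:
  {1, 4}  = {4} ∪ {1}
  {1, 5}  = {5} ∪ {1}
  {2, 3}  = {2} ∪ {3}
  {2, 5}  = {2} ∪ {5}
  {1, 2, 4}  = complement {3, 5}
  {1, 3, 4}  = {3, 4} ∪ {1, 3}
  {1, 4, 5}  = {4, 5} ∪ {1}
  {2, 3, 4}  = {3, 4} ∪ {2}
  {2, 3, 5}  = {2} ∪ {3, 5}
  |family| = 32
Pass 5: no new sets; the family is a σ-algebra.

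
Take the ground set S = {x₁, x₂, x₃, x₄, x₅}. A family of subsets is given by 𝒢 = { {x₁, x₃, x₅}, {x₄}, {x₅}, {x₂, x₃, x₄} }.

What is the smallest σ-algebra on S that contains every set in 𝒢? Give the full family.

Start: 𝒢 ∪ {∅, S} = { ∅, {x₄}, {x₅}, {x₁, x₃, x₅}, {x₂, x₃, x₄}, S }.
Step 1 adds 7:
  {x₁, x₅}  = ᶜ of {x₂, x₃, x₄}
  {x₂, x₄}  = ᶜ of {x₁, x₃, x₅}
  {x₄, x₅}  = {x₄} ∪ {x₅}
  {x₁, x₂, x₃, x₄}  = ᶜ of {x₅}
  {x₁, x₂, x₃, x₅}  = ᶜ of {x₄}
  {x₁, x₃, x₄, x₅}  = {x₄} ∪ {x₁, x₃, x₅}
  {x₂, x₃, x₄, x₅}  = {x₂, x₃, x₄} ∪ {x₅}
  |family| = 13
Step 2: 6 new —
  {x₁}  = ᶜ of {x₂, x₃, x₄, x₅}
  {x₂}  = ᶜ of {x₁, x₃, x₄, x₅}
  {x₁, x₂, x₃}  = ᶜ of {x₄, x₅}
  {x₁, x₄, x₅}  = {x₄, x₅} ∪ {x₁, x₅}
  {x₂, x₄, x₅}  = {x₅} ∪ {x₂, x₄}
  {x₁, x₂, x₄, x₅}  = {x₁, x₅} ∪ {x₂, x₄}
  |family| = 19
Step 3: +8 →
  {x₃}  = ᶜ of {x₁, x₂, x₄, x₅}
  {x₁, x₂}  = {x₂} ∪ {x₁}
  {x₁, x₃}  = ᶜ of {x₂, x₄, x₅}
  {x₁, x₄}  = {x₄} ∪ {x₁}
  {x₂, x₃}  = ᶜ of {x₁, x₄, x₅}
  {x₂, x₅}  = {x₂} ∪ {x₅}
  {x₁, x₂, x₄}  = {x₂, x₄} ∪ {x₁}
  {x₁, x₂, x₅}  = {x₂} ∪ {x₁, x₅}
  |family| = 27
Step 4 adds 5:
  {x₃, x₄}  = ᶜ of {x₁, x₂, x₅}
  {x₃, x₅}  = ᶜ of {x₁, x₂, x₄}
  {x₁, x₃, x₄}  = ᶜ of {x₂, x₅}
  {x₂, x₃, x₅}  = ᶜ of {x₁, x₄}
  {x₃, x₄, x₅}  = ᶜ of {x₁, x₂}
  |family| = 32
Step 5: no new sets; the family is a σ-algebra.

σ(𝒢) = { ∅, {x₁}, {x₂}, {x₃}, {x₄}, {x₅}, {x₁, x₂}, {x₁, x₃}, {x₁, x₄}, {x₁, x₅}, {x₂, x₃}, {x₂, x₄}, {x₂, x₅}, {x₃, x₄}, {x₃, x₅}, {x₄, x₅}, {x₁, x₂, x₃}, {x₁, x₂, x₄}, {x₁, x₂, x₅}, {x₁, x₃, x₄}, {x₁, x₃, x₅}, {x₁, x₄, x₅}, {x₂, x₃, x₄}, {x₂, x₃, x₅}, {x₂, x₄, x₅}, {x₃, x₄, x₅}, {x₁, x₂, x₃, x₄}, {x₁, x₂, x₃, x₅}, {x₁, x₂, x₄, x₅}, {x₁, x₃, x₄, x₅}, {x₂, x₃, x₄, x₅}, S }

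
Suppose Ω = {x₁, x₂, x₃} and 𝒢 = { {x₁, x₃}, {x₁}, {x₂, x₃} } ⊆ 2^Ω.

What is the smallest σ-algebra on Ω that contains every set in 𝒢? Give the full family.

Start: 𝒢 ∪ {∅, Ω} = { ∅, {x₁}, {x₁, x₃}, {x₂, x₃}, Ω }.
Pass 1 adds 1:
  {x₂}  = ᶜ of {x₁, x₃}
  [6 total]
Pass 2 (1 new):
  {x₁, x₂}  = {x₂} ∪ {x₁}
  [7 total]
Pass 3: 1 new —
  {x₃}  = ᶜ of {x₁, x₂}
  [8 total]
Pass 4: already closed under ᶜ and ∪.

Therefore σ(𝒢) = { ∅, {x₁}, {x₂}, {x₃}, {x₁, x₂}, {x₁, x₃}, {x₂, x₃}, Ω } (|σ(𝒢)| = 8).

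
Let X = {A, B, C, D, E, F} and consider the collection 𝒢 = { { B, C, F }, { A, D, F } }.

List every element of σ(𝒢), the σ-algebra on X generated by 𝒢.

σ(𝒢) = { {  }, { E }, { F }, { A, D }, { B, C }, { E, F }, { A, D, E }, { A, D, F }, { B, C, E }, { B, C, F }, { A, B, C, D }, { A, D, E, F }, { B, C, E, F }, { A, B, C, D, E }, { A, B, C, D, F }, X }

Working:
Initial family (4 sets): { {  }, { A, D, F }, { B, C, F }, X }.
Iteration 1 (3 new):
  { A, D, E }  = ᶜ of { B, C, F }
  { B, C, E }  = ᶜ of { A, D, F }
  { A, B, C, D, F }  = { A, D, F } ∪ { B, C, F }
  |family| = 7
Iteration 2 adds 4:
  { E }  = ᶜ of { A, B, C, D, F }
  { A, D, E, F }  = { A, D, E } ∪ { A, D, F }
  { B, C, E, F }  = { B, C, E } ∪ { B, C, F }
  { A, B, C, D, E }  = { A, D, E } ∪ { B, C, E }
  |family| = 11
Iteration 3 adds 3:
  { F }  = ᶜ of { A, B, C, D, E }
  { A, D }  = ᶜ of { B, C, E, F }
  { B, C }  = ᶜ of { A, D, E, F }
  |family| = 14
Iteration 4 adds 2:
  { E, F }  = { E } ∪ { F }
  { A, B, C, D }  = { B, C } ∪ { A, D }
  |family| = 16
Iteration 5: already closed under ᶜ and ∪.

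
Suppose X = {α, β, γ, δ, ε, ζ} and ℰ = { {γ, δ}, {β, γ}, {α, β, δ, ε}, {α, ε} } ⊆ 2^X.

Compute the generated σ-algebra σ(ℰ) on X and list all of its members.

Answer: σ(ℰ) = { ∅, {β}, {γ}, {δ}, {ζ}, {α, ε}, {β, γ}, {β, δ}, {β, ζ}, {γ, δ}, {γ, ζ}, {δ, ζ}, {α, β, ε}, {α, γ, ε}, {α, δ, ε}, {α, ε, ζ}, {β, γ, δ}, {β, γ, ζ}, {β, δ, ζ}, {γ, δ, ζ}, {α, β, γ, ε}, {α, β, δ, ε}, {α, β, ε, ζ}, {α, γ, δ, ε}, {α, γ, ε, ζ}, {α, δ, ε, ζ}, {β, γ, δ, ζ}, {α, β, γ, δ, ε}, {α, β, γ, ε, ζ}, {α, β, δ, ε, ζ}, {α, γ, δ, ε, ζ}, X }

Check:
Start: ℰ ∪ {∅, X} = { ∅, {α, ε}, {β, γ}, {γ, δ}, {α, β, δ, ε}, X }.
Pass 1 (8 new):
  {γ, ζ}  = {α, β, δ, ε}ᶜ
  {β, γ, δ}  = {γ, δ} ∪ {β, γ}
  {α, β, γ, ε}  = {β, γ} ∪ {α, ε}
  {α, β, ε, ζ}  = {γ, δ}ᶜ
  {α, γ, δ, ε}  = {γ, δ} ∪ {α, ε}
  {α, δ, ε, ζ}  = {β, γ}ᶜ
  {β, γ, δ, ζ}  = {α, ε}ᶜ
  {α, β, γ, δ, ε}  = {γ, δ} ∪ {α, β, δ, ε}
Pass 2. New:
  {ζ}  = {α, β, γ, δ, ε}ᶜ
  {β, ζ}  = {α, γ, δ, ε}ᶜ
  {δ, ζ}  = {α, β, γ, ε}ᶜ
  {α, ε, ζ}  = {β, γ, δ}ᶜ
  {β, γ, ζ}  = {β, γ} ∪ {γ, ζ}
  {γ, δ, ζ}  = {γ, δ} ∪ {γ, ζ}
  {α, γ, ε, ζ}  = {γ, ζ} ∪ {α, ε}
  {α, β, γ, ε, ζ}  = {β, γ} ∪ {α, β, ε, ζ}
  {α, β, δ, ε, ζ}  = {α, δ, ε, ζ} ∪ {α, β, δ, ε}
  {α, γ, δ, ε, ζ}  = {γ, δ} ∪ {α, δ, ε, ζ}
Pass 3 (7 new):
  {β}  = {α, γ, δ, ε, ζ}ᶜ
  {γ}  = {α, β, δ, ε, ζ}ᶜ
  {δ}  = {α, β, γ, ε, ζ}ᶜ
  {β, δ}  = {α, γ, ε, ζ}ᶜ
  {α, β, ε}  = {γ, δ, ζ}ᶜ
  {α, δ, ε}  = {β, γ, ζ}ᶜ
  {β, δ, ζ}  = {δ, ζ} ∪ {β, ζ}
Pass 4. New:
  {α, γ, ε}  = {β, δ, ζ}ᶜ
Pass 5: no new sets; the family is a σ-algebra.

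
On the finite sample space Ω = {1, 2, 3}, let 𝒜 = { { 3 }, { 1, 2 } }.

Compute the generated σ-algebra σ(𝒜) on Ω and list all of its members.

σ(𝒜) (4 sets): { {}, { 3 }, { 1, 2 }, Ω }

Derivation:
Initial family (4 sets): { {}, { 3 }, { 1, 2 }, Ω }.
Step 1: already closed under ᶜ and ∪.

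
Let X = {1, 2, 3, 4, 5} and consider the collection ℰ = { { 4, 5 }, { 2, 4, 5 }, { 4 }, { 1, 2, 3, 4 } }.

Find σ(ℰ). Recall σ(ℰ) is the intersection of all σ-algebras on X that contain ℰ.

Start: ℰ ∪ {∅, X} = { {  }, { 4 }, { 4, 5 }, { 2, 4, 5 }, { 1, 2, 3, 4 }, X }.
Iteration 1. New:
  { 5 }  = complement { 1, 2, 3, 4 }
  { 1, 3 }  = complement { 2, 4, 5 }
  { 1, 2, 3 }  = complement { 4, 5 }
  { 1, 2, 3, 5 }  = complement { 4 }
  |family| = 10
Iteration 2: 3 new —
  { 1, 3, 4 }  = { 1, 3 } ∪ { 4 }
  { 1, 3, 5 }  = { 5 } ∪ { 1, 3 }
  { 1, 3, 4, 5 }  = { 4, 5 } ∪ { 1, 3 }
  |family| = 13
Iteration 3. New:
  { 2 }  = complement { 1, 3, 4, 5 }
  { 2, 4 }  = complement { 1, 3, 5 }
  { 2, 5 }  = complement { 1, 3, 4 }
  |family| = 16
After Iteration 4 the family is unchanged; done.

σ(ℰ) = { {  }, { 2 }, { 4 }, { 5 }, { 1, 3 }, { 2, 4 }, { 2, 5 }, { 4, 5 }, { 1, 2, 3 }, { 1, 3, 4 }, { 1, 3, 5 }, { 2, 4, 5 }, { 1, 2, 3, 4 }, { 1, 2, 3, 5 }, { 1, 3, 4, 5 }, X }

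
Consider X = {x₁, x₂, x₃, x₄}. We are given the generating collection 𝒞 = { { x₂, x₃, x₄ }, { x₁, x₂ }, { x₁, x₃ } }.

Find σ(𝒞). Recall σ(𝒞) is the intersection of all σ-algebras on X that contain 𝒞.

σ(𝒞) (16 sets): { {}, { x₁ }, { x₂ }, { x₃ }, { x₄ }, { x₁, x₂ }, { x₁, x₃ }, { x₁, x₄ }, { x₂, x₃ }, { x₂, x₄ }, { x₃, x₄ }, { x₁, x₂, x₃ }, { x₁, x₂, x₄ }, { x₁, x₃, x₄ }, { x₂, x₃, x₄ }, X }

Trace:
Start: 𝒞 ∪ {∅, X} = { {}, { x₁, x₂ }, { x₁, x₃ }, { x₂, x₃, x₄ }, X }.
Iteration 1: +4 →
  { x₁ }  = X∖{ x₂, x₃, x₄ }
  { x₂, x₄ }  = X∖{ x₁, x₃ }
  { x₃, x₄ }  = X∖{ x₁, x₂ }
  { x₁, x₂, x₃ }  = { x₁, x₂ } ∪ { x₁, x₃ }
  — 9 sets.
Iteration 2: +3 →
  { x₄ }  = X∖{ x₁, x₂, x₃ }
  { x₁, x₂, x₄ }  = { x₁, x₂ } ∪ { x₂, x₄ }
  { x₁, x₃, x₄ }  = { x₃, x₄ } ∪ { x₁, x₃ }
  — 12 sets.
Iteration 3. New:
  { x₂ }  = X∖{ x₁, x₃, x₄ }
  { x₃ }  = X∖{ x₁, x₂, x₄ }
  { x₁, x₄ }  = { x₄ } ∪ { x₁ }
  — 15 sets.
Iteration 4 (1 new):
  { x₂, x₃ }  = X∖{ x₁, x₄ }
  — 16 sets.
Iteration 5: closed — nothing new.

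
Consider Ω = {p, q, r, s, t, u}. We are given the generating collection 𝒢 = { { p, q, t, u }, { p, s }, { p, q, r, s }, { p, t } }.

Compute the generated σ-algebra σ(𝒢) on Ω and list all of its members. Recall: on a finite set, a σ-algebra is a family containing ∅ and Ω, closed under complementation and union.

Begin from { ∅, { p, s }, { p, t }, { p, q, r, s }, { p, q, t, u }, Ω } (that is, 𝒢 plus ∅ and Ω).
Iteration 1: +7 →
  { r, s }  = complement { p, q, t, u }
  { t, u }  = complement { p, q, r, s }
  { p, s, t }  = { p, s } ∪ { p, t }
  { q, r, s, u }  = complement { p, t }
  { q, r, t, u }  = complement { p, s }
  { p, q, r, s, t }  = { p, t } ∪ { p, q, r, s }
  { p, q, s, t, u }  = { p, s } ∪ { p, q, t, u }
  — 13 sets.
Iteration 2 (11 new):
  { r }  = complement { p, q, s, t, u }
  { u }  = complement { p, q, r, s, t }
  { p, r, s }  = { r, s } ∪ { p, s }
  { p, t, u }  = { t, u } ∪ { p, t }
  { q, r, u }  = complement { p, s, t }
  { p, r, s, t }  = { p, s, t } ∪ { r, s }
  { p, s, t, u }  = { p, s, t } ∪ { t, u }
  { r, s, t, u }  = { r, s } ∪ { t, u }
  { p, q, r, s, u }  = { p, s } ∪ { q, r, s, u }
  { p, q, r, t, u }  = { p, t } ∪ { q, r, t, u }
  { q, r, s, t, u }  = { r, s } ∪ { q, r, t, u }
  — 24 sets.
Iteration 3 adds 16:
  { p }  = complement { q, r, s, t, u }
  { s }  = complement { p, q, r, t, u }
  { t }  = complement { p, q, r, s, u }
  { p, q }  = complement { r, s, t, u }
  { q, r }  = complement { p, s, t, u }
  { q, u }  = complement { p, r, s, t }
  { r, u }  = { u } ∪ { r }
  { p, r, t }  = { p, t } ∪ { r }
  { p, s, u }  = { p, s } ∪ { u }
  { q, r, s }  = complement { p, t, u }
  { q, t, u }  = complement { p, r, s }
  { r, s, u }  = { r, s } ∪ { u }
  { r, t, u }  = { t, u } ∪ { r }
  { p, r, s, u }  = { p, r, s } ∪ { u }
  { p, r, t, u }  = { p, t, u } ∪ { r }
  { p, r, s, t, u }  = { r, s } ∪ { p, s, t, u }
  — 40 sets.
Iteration 4 adds 23:
  { q }  = complement { p, r, s, t, u }
  { p, r }  = { r } ∪ { p }
  { p, u }  = { p } ∪ { u }
  { q, s }  = complement { p, r, t, u }
  { q, t }  = complement { p, r, s, u }
  { r, t }  = { r } ∪ { t }
  { s, t }  = { s } ∪ { t }
  { s, u }  = { s } ∪ { u }
  { p, q, r }  = { p, q } ∪ { r }
  { p, q, s }  = complement { r, t, u }
  { p, q, t }  = complement { r, s, u }
  { p, q, u }  = { p, q } ∪ { q, u }
  { p, r, u }  = { r, u } ∪ { p }
  { q, r, t }  = complement { p, s, u }
  { q, s, u }  = complement { p, r, t }
  { r, s, t }  = { r, s } ∪ { t }
  { s, t, u }  = { s } ∪ { t, u }
  { p, q, r, t }  = { p, r, t } ∪ { p, q }
  { p, q, r, u }  = { p, q } ∪ { q, r, u }
  { p, q, s, t }  = complement { r, u }
  { p, q, s, u }  = { p, q } ∪ { p, s, u }
  { q, r, s, t }  = { q, r, s } ∪ { t }
  { q, s, t, u }  = { s } ∪ { q, t, u }
  — 63 sets.
Iteration 5 adds 1:
  { q, s, t }  = complement { p, r, u }
  — 64 sets.
Iteration 6: closed — nothing new.

σ(𝒢) = { ∅, { p }, { q }, { r }, { s }, { t }, { u }, { p, q }, { p, r }, { p, s }, { p, t }, { p, u }, { q, r }, { q, s }, { q, t }, { q, u }, { r, s }, { r, t }, { r, u }, { s, t }, { s, u }, { t, u }, { p, q, r }, { p, q, s }, { p, q, t }, { p, q, u }, { p, r, s }, { p, r, t }, { p, r, u }, { p, s, t }, { p, s, u }, { p, t, u }, { q, r, s }, { q, r, t }, { q, r, u }, { q, s, t }, { q, s, u }, { q, t, u }, { r, s, t }, { r, s, u }, { r, t, u }, { s, t, u }, { p, q, r, s }, { p, q, r, t }, { p, q, r, u }, { p, q, s, t }, { p, q, s, u }, { p, q, t, u }, { p, r, s, t }, { p, r, s, u }, { p, r, t, u }, { p, s, t, u }, { q, r, s, t }, { q, r, s, u }, { q, r, t, u }, { q, s, t, u }, { r, s, t, u }, { p, q, r, s, t }, { p, q, r, s, u }, { p, q, r, t, u }, { p, q, s, t, u }, { p, r, s, t, u }, { q, r, s, t, u }, Ω }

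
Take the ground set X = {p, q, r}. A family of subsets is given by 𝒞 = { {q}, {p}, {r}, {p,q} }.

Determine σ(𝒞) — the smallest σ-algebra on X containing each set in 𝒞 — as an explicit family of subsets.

Initial family (6 sets): { {}, {p}, {q}, {r}, {p,q}, X }.
Pass 1 (2 new):
  {p,r}  = ᶜ of {q}
  {q,r}  = ᶜ of {p}
  — 8 sets.
Pass 2: already closed under ᶜ and ∪.

Hence σ(𝒞) has 8 members: { {}, {p}, {q}, {r}, {p,q}, {p,r}, {q,r}, X }.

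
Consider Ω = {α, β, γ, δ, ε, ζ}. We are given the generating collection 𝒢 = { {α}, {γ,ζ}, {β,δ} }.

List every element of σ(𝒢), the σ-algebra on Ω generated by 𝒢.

Initial family (5 sets): { {}, {α}, {β,δ}, {γ,ζ}, Ω }.
Pass 1. New:
  {α,β,δ}  = {β,δ} ∪ {α}
  {α,γ,ζ}  = {γ,ζ} ∪ {α}
  {α,β,δ,ε}  = ᶜ of {γ,ζ}
  {α,γ,ε,ζ}  = ᶜ of {β,δ}
  {β,γ,δ,ζ}  = {γ,ζ} ∪ {β,δ}
  {β,γ,δ,ε,ζ}  = ᶜ of {α}
  — 11 sets.
Pass 2 adds 4:
  {α,ε}  = ᶜ of {β,γ,δ,ζ}
  {β,δ,ε}  = ᶜ of {α,γ,ζ}
  {γ,ε,ζ}  = ᶜ of {α,β,δ}
  {α,β,γ,δ,ζ}  = {α,γ,ζ} ∪ {α,β,δ}
  — 15 sets.
Pass 3: +1 →
  {ε}  = ᶜ of {α,β,γ,δ,ζ}
  — 16 sets.
Pass 4: stable.

Therefore σ(𝒢) = { {}, {α}, {ε}, {α,ε}, {β,δ}, {γ,ζ}, {α,β,δ}, {α,γ,ζ}, {β,δ,ε}, {γ,ε,ζ}, {α,β,δ,ε}, {α,γ,ε,ζ}, {β,γ,δ,ζ}, {α,β,γ,δ,ζ}, {β,γ,δ,ε,ζ}, Ω } (|σ(𝒢)| = 16).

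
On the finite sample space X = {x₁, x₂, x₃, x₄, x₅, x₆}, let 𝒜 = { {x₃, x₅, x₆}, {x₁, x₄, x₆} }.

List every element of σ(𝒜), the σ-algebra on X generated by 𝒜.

|σ(𝒜)| = 16.  σ(𝒜) = { ∅, {x₂}, {x₆}, {x₁, x₄}, {x₂, x₆}, {x₃, x₅}, {x₁, x₂, x₄}, {x₁, x₄, x₆}, {x₂, x₃, x₅}, {x₃, x₅, x₆}, {x₁, x₂, x₄, x₆}, {x₁, x₃, x₄, x₅}, {x₂, x₃, x₅, x₆}, {x₁, x₂, x₃, x₄, x₅}, {x₁, x₃, x₄, x₅, x₆}, X }

Trace:
Start: 𝒜 ∪ {∅, X} = { ∅, {x₁, x₄, x₆}, {x₃, x₅, x₆}, X }.
Round 1 adds 3:
  {x₁, x₂, x₄}  = {x₃, x₅, x₆}ᶜ
  {x₂, x₃, x₅}  = {x₁, x₄, x₆}ᶜ
  {x₁, x₃, x₄, x₅, x₆}  = {x₁, x₄, x₆} ∪ {x₃, x₅, x₆}
  (now 7)
Round 2. New:
  {x₂}  = {x₁, x₃, x₄, x₅, x₆}ᶜ
  {x₁, x₂, x₄, x₆}  = {x₁, x₄, x₆} ∪ {x₁, x₂, x₄}
  {x₂, x₃, x₅, x₆}  = {x₂, x₃, x₅} ∪ {x₃, x₅, x₆}
  {x₁, x₂, x₃, x₄, x₅}  = {x₂, x₃, x₅} ∪ {x₁, x₂, x₄}
  (now 11)
Round 3. New:
  {x₆}  = {x₁, x₂, x₃, x₄, x₅}ᶜ
  {x₁, x₄}  = {x₂, x₃, x₅, x₆}ᶜ
  {x₃, x₅}  = {x₁, x₂, x₄, x₆}ᶜ
  (now 14)
Round 4 (2 new):
  {x₂, x₆}  = {x₂} ∪ {x₆}
  {x₁, x₃, x₄, x₅}  = {x₁, x₄} ∪ {x₃, x₅}
  (now 16)
Round 5: already closed under ᶜ and ∪.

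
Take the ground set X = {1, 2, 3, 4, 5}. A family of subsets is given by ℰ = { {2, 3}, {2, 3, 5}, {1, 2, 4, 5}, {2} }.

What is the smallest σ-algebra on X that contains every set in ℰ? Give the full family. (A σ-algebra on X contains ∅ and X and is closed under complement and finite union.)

Start: ℰ ∪ {∅, X} = { {}, {2}, {2, 3}, {2, 3, 5}, {1, 2, 4, 5}, X }.
Iteration 1 (4 new):
  {3}  = {1, 2, 4, 5}ᶜ
  {1, 4}  = {2, 3, 5}ᶜ
  {1, 4, 5}  = {2, 3}ᶜ
  {1, 3, 4, 5}  = {2}ᶜ
  (now 10)
Iteration 2: +3 →
  {1, 2, 4}  = {2} ∪ {1, 4}
  {1, 3, 4}  = {3} ∪ {1, 4}
  {1, 2, 3, 4}  = {2, 3} ∪ {1, 4}
  (now 13)
Iteration 3: +3 →
  {5}  = {1, 2, 3, 4}ᶜ
  {2, 5}  = {1, 3, 4}ᶜ
  {3, 5}  = {1, 2, 4}ᶜ
  (now 16)
After Iteration 4 the family is unchanged; done.

σ(ℰ) = { {}, {2}, {3}, {5}, {1, 4}, {2, 3}, {2, 5}, {3, 5}, {1, 2, 4}, {1, 3, 4}, {1, 4, 5}, {2, 3, 5}, {1, 2, 3, 4}, {1, 2, 4, 5}, {1, 3, 4, 5}, X }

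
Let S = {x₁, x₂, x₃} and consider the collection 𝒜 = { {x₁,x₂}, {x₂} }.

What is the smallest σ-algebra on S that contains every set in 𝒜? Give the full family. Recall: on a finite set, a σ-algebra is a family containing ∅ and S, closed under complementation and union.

Seed the family with 𝒜 together with ∅ and S: { {}, {x₂}, {x₁,x₂}, S }.
Iteration 1 adds 2:
  {x₃}  = complement {x₁,x₂}
  {x₁,x₃}  = complement {x₂}
  [6 total]
Iteration 2 (1 new):
  {x₂,x₃}  = {x₃} ∪ {x₂}
  [7 total]
Iteration 3 (1 new):
  {x₁}  = complement {x₂,x₃}
  [8 total]
After Iteration 4 the family is unchanged; done.

Therefore σ(𝒜) = { {}, {x₁}, {x₂}, {x₃}, {x₁,x₂}, {x₁,x₃}, {x₂,x₃}, S } (|σ(𝒜)| = 8).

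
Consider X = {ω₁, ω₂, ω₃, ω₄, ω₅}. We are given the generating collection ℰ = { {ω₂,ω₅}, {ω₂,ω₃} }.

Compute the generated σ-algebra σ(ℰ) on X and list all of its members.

Initial family (4 sets): { {}, {ω₂,ω₃}, {ω₂,ω₅}, X }.
Pass 1: 3 new —
  {ω₁,ω₃,ω₄}  = {ω₂,ω₅}ᶜ
  {ω₁,ω₄,ω₅}  = {ω₂,ω₃}ᶜ
  {ω₂,ω₃,ω₅}  = {ω₂,ω₅} ∪ {ω₂,ω₃}
  — 7 sets.
Pass 2 (4 new):
  {ω₁,ω₄}  = {ω₂,ω₃,ω₅}ᶜ
  {ω₁,ω₂,ω₃,ω₄}  = {ω₁,ω₃,ω₄} ∪ {ω₂,ω₃}
  {ω₁,ω₂,ω₄,ω₅}  = {ω₁,ω₄,ω₅} ∪ {ω₂,ω₅}
  {ω₁,ω₃,ω₄,ω₅}  = {ω₁,ω₄,ω₅} ∪ {ω₁,ω₃,ω₄}
  — 11 sets.
Pass 3: 3 new —
  {ω₂}  = {ω₁,ω₃,ω₄,ω₅}ᶜ
  {ω₃}  = {ω₁,ω₂,ω₄,ω₅}ᶜ
  {ω₅}  = {ω₁,ω₂,ω₃,ω₄}ᶜ
  — 14 sets.
Pass 4: 2 new —
  {ω₃,ω₅}  = {ω₃} ∪ {ω₅}
  {ω₁,ω₂,ω₄}  = {ω₁,ω₄} ∪ {ω₂}
  — 16 sets.
Pass 5: no new sets; the family is a σ-algebra.

Hence σ(ℰ) has 16 members: { {}, {ω₂}, {ω₃}, {ω₅}, {ω₁,ω₄}, {ω₂,ω₃}, {ω₂,ω₅}, {ω₃,ω₅}, {ω₁,ω₂,ω₄}, {ω₁,ω₃,ω₄}, {ω₁,ω₄,ω₅}, {ω₂,ω₃,ω₅}, {ω₁,ω₂,ω₃,ω₄}, {ω₁,ω₂,ω₄,ω₅}, {ω₁,ω₃,ω₄,ω₅}, X }.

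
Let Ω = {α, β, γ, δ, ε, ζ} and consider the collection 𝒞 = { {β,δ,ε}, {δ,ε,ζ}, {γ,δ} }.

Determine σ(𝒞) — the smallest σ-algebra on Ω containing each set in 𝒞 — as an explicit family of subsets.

Answer: σ(𝒞) = { {}, {α}, {β}, {γ}, {δ}, {ε}, {ζ}, {α,β}, {α,γ}, {α,δ}, {α,ε}, {α,ζ}, {β,γ}, {β,δ}, {β,ε}, {β,ζ}, {γ,δ}, {γ,ε}, {γ,ζ}, {δ,ε}, {δ,ζ}, {ε,ζ}, {α,β,γ}, {α,β,δ}, {α,β,ε}, {α,β,ζ}, {α,γ,δ}, {α,γ,ε}, {α,γ,ζ}, {α,δ,ε}, {α,δ,ζ}, {α,ε,ζ}, {β,γ,δ}, {β,γ,ε}, {β,γ,ζ}, {β,δ,ε}, {β,δ,ζ}, {β,ε,ζ}, {γ,δ,ε}, {γ,δ,ζ}, {γ,ε,ζ}, {δ,ε,ζ}, {α,β,γ,δ}, {α,β,γ,ε}, {α,β,γ,ζ}, {α,β,δ,ε}, {α,β,δ,ζ}, {α,β,ε,ζ}, {α,γ,δ,ε}, {α,γ,δ,ζ}, {α,γ,ε,ζ}, {α,δ,ε,ζ}, {β,γ,δ,ε}, {β,γ,δ,ζ}, {β,γ,ε,ζ}, {β,δ,ε,ζ}, {γ,δ,ε,ζ}, {α,β,γ,δ,ε}, {α,β,γ,δ,ζ}, {α,β,γ,ε,ζ}, {α,β,δ,ε,ζ}, {α,γ,δ,ε,ζ}, {β,γ,δ,ε,ζ}, Ω }

Working:
Begin from { {}, {γ,δ}, {β,δ,ε}, {δ,ε,ζ}, Ω } (that is, 𝒞 plus ∅ and Ω).
Iteration 1 (6 new):
  {α,β,γ}  = {δ,ε,ζ}ᶜ
  {α,γ,ζ}  = {β,δ,ε}ᶜ
  {α,β,ε,ζ}  = {γ,δ}ᶜ
  {β,γ,δ,ε}  = {γ,δ} ∪ {β,δ,ε}
  {β,δ,ε,ζ}  = {δ,ε,ζ} ∪ {β,δ,ε}
  {γ,δ,ε,ζ}  = {γ,δ} ∪ {δ,ε,ζ}
  — 11 sets.
Iteration 2: 11 new —
  {α,β}  = {γ,δ,ε,ζ}ᶜ
  {α,γ}  = {β,δ,ε,ζ}ᶜ
  {α,ζ}  = {β,γ,δ,ε}ᶜ
  {α,β,γ,δ}  = {γ,δ} ∪ {α,β,γ}
  {α,β,γ,ζ}  = {α,β,γ} ∪ {α,γ,ζ}
  {α,γ,δ,ζ}  = {γ,δ} ∪ {α,γ,ζ}
  {α,β,γ,δ,ε}  = {α,β,γ} ∪ {β,γ,δ,ε}
  {α,β,γ,ε,ζ}  = {α,β,γ} ∪ {α,β,ε,ζ}
  {α,β,δ,ε,ζ}  = {β,δ,ε,ζ} ∪ {α,β,ε,ζ}
  {α,γ,δ,ε,ζ}  = {α,γ,ζ} ∪ {γ,δ,ε,ζ}
  {β,γ,δ,ε,ζ}  = {γ,δ} ∪ {β,δ,ε,ζ}
  — 22 sets.
Iteration 3 (13 new):
  {α}  = {β,γ,δ,ε,ζ}ᶜ
  {β}  = {α,γ,δ,ε,ζ}ᶜ
  {γ}  = {α,β,δ,ε,ζ}ᶜ
  {δ}  = {α,β,γ,ε,ζ}ᶜ
  {ζ}  = {α,β,γ,δ,ε}ᶜ
  {β,ε}  = {α,γ,δ,ζ}ᶜ
  {δ,ε}  = {α,β,γ,ζ}ᶜ
  {ε,ζ}  = {α,β,γ,δ}ᶜ
  {α,β,ζ}  = {α,ζ} ∪ {α,β}
  {α,γ,δ}  = {γ,δ} ∪ {α,γ}
  {α,β,δ,ε}  = {β,δ,ε} ∪ {α,β}
  {α,δ,ε,ζ}  = {α,ζ} ∪ {δ,ε,ζ}
  {α,β,γ,δ,ζ}  = {γ,δ} ∪ {α,β,γ,ζ}
  — 35 sets.
Iteration 4: +22 →
  {ε}  = {α,β,γ,δ,ζ}ᶜ
  {α,δ}  = {α} ∪ {δ}
  {β,γ}  = {α,δ,ε,ζ}ᶜ
  {β,δ}  = {β} ∪ {δ}
  {β,ζ}  = {β} ∪ {ζ}
  {γ,ζ}  = {α,β,δ,ε}ᶜ
  {δ,ζ}  = {ζ} ∪ {δ}
  {α,β,δ}  = {α,β} ∪ {δ}
  {α,β,ε}  = {β,ε} ∪ {α,β}
  {α,δ,ε}  = {α} ∪ {δ,ε}
  {α,δ,ζ}  = {α,ζ} ∪ {δ}
  {α,ε,ζ}  = {ε,ζ} ∪ {α}
  {β,γ,δ}  = {γ,δ} ∪ {β}
  {β,γ,ε}  = {β,ε} ∪ {γ}
  {β,ε,ζ}  = {α,γ,δ}ᶜ
  {γ,δ,ε}  = {α,β,ζ}ᶜ
  {γ,δ,ζ}  = {γ,δ} ∪ {ζ}
  {γ,ε,ζ}  = {ε,ζ} ∪ {γ}
  {α,β,γ,ε}  = {β,ε} ∪ {α,β,γ}
  {α,β,δ,ζ}  = {δ} ∪ {α,β,ζ}
  {α,γ,δ,ε}  = {δ,ε} ∪ {α,γ,δ}
  {α,γ,ε,ζ}  = {ε,ζ} ∪ {α,γ,ζ}
  — 57 sets.
Iteration 5 adds 7:
  {α,ε}  = {ε} ∪ {α}
  {γ,ε}  = {α,β,δ,ζ}ᶜ
  {α,γ,ε}  = {α,γ} ∪ {ε}
  {β,γ,ζ}  = {α,δ,ε}ᶜ
  {β,δ,ζ}  = {β} ∪ {δ,ζ}
  {β,γ,δ,ζ}  = {γ,δ} ∪ {β,ζ}
  {β,γ,ε,ζ}  = {α,δ}ᶜ
  — 64 sets.
Iteration 6: closed — nothing new.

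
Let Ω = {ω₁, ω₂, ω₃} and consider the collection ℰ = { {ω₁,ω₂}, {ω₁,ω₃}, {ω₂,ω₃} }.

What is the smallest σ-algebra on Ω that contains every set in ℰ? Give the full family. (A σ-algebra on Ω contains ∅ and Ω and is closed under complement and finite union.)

|σ(ℰ)| = 8.  σ(ℰ) = { ∅, {ω₁}, {ω₂}, {ω₃}, {ω₁,ω₂}, {ω₁,ω₃}, {ω₂,ω₃}, Ω }

Check:
Start: ℰ ∪ {∅, Ω} = { ∅, {ω₁,ω₂}, {ω₁,ω₃}, {ω₂,ω₃}, Ω }.
Round 1: +3 →
  {ω₁}  = ᶜ of {ω₂,ω₃}
  {ω₂}  = ᶜ of {ω₁,ω₃}
  {ω₃}  = ᶜ of {ω₁,ω₂}
  |family| = 8
After Round 2 the family is unchanged; done.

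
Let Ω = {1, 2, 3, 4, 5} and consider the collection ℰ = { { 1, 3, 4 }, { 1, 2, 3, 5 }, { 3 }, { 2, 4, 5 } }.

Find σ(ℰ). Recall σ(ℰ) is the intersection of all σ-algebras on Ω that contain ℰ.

σ(ℰ) = { {  }, { 1 }, { 3 }, { 4 }, { 1, 3 }, { 1, 4 }, { 2, 5 }, { 3, 4 }, { 1, 2, 5 }, { 1, 3, 4 }, { 2, 3, 5 }, { 2, 4, 5 }, { 1, 2, 3, 5 }, { 1, 2, 4, 5 }, { 2, 3, 4, 5 }, Ω }

Trace:
Begin from { {  }, { 3 }, { 1, 3, 4 }, { 2, 4, 5 }, { 1, 2, 3, 5 }, Ω } (that is, ℰ plus ∅ and Ω).
Step 1 adds 5:
  { 4 }  = { 1, 2, 3, 5 }ᶜ
  { 1, 3 }  = { 2, 4, 5 }ᶜ
  { 2, 5 }  = { 1, 3, 4 }ᶜ
  { 1, 2, 4, 5 }  = { 3 }ᶜ
  { 2, 3, 4, 5 }  = { 3 } ∪ { 2, 4, 5 }
  — 11 sets.
Step 2: 3 new —
  { 1 }  = { 2, 3, 4, 5 }ᶜ
  { 3, 4 }  = { 3 } ∪ { 4 }
  { 2, 3, 5 }  = { 2, 5 } ∪ { 3 }
  — 14 sets.
Step 3 adds 2:
  { 1, 4 }  = { 2, 3, 5 }ᶜ
  { 1, 2, 5 }  = { 3, 4 }ᶜ
  — 16 sets.
Step 4: closed — nothing new.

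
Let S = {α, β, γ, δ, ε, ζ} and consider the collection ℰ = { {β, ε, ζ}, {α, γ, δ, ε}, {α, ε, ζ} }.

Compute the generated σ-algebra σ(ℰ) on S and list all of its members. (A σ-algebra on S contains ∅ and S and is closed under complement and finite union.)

Start: ℰ ∪ {∅, S} = { {}, {α, ε, ζ}, {β, ε, ζ}, {α, γ, δ, ε}, S }.
Step 1 (5 new):
  {β, ζ}  = {α, γ, δ, ε}ᶜ
  {α, γ, δ}  = {β, ε, ζ}ᶜ
  {β, γ, δ}  = {α, ε, ζ}ᶜ
  {α, β, ε, ζ}  = {α, ε, ζ} ∪ {β, ε, ζ}
  {α, γ, δ, ε, ζ}  = {α, γ, δ, ε} ∪ {α, ε, ζ}
  |family| = 10
Step 2: 7 new —
  {β}  = {α, γ, δ, ε, ζ}ᶜ
  {γ, δ}  = {α, β, ε, ζ}ᶜ
  {α, β, γ, δ}  = {β, γ, δ} ∪ {α, γ, δ}
  {β, γ, δ, ζ}  = {β, γ, δ} ∪ {β, ζ}
  {α, β, γ, δ, ε}  = {β, γ, δ} ∪ {α, γ, δ, ε}
  {α, β, γ, δ, ζ}  = {β, ζ} ∪ {α, γ, δ}
  {β, γ, δ, ε, ζ}  = {β, γ, δ} ∪ {β, ε, ζ}
  |family| = 17
Step 3: 5 new —
  {α}  = {β, γ, δ, ε, ζ}ᶜ
  {ε}  = {α, β, γ, δ, ζ}ᶜ
  {ζ}  = {α, β, γ, δ, ε}ᶜ
  {α, ε}  = {β, γ, δ, ζ}ᶜ
  {ε, ζ}  = {α, β, γ, δ}ᶜ
  |family| = 22
Step 4. New:
  {α, β}  = {β} ∪ {α}
  {α, ζ}  = {ζ} ∪ {α}
  {β, ε}  = {β} ∪ {ε}
  {α, β, ε}  = {β} ∪ {α, ε}
  {α, β, ζ}  = {β, ζ} ∪ {α}
  {γ, δ, ε}  = {γ, δ} ∪ {ε}
  {γ, δ, ζ}  = {γ, δ} ∪ {ζ}
  {α, γ, δ, ζ}  = {ζ} ∪ {α, γ, δ}
  {β, γ, δ, ε}  = {β, γ, δ} ∪ {ε}
  {γ, δ, ε, ζ}  = {γ, δ} ∪ {ε, ζ}
  |family| = 32
Step 5: stable.

σ(ℰ) = { {}, {α}, {β}, {ε}, {ζ}, {α, β}, {α, ε}, {α, ζ}, {β, ε}, {β, ζ}, {γ, δ}, {ε, ζ}, {α, β, ε}, {α, β, ζ}, {α, γ, δ}, {α, ε, ζ}, {β, γ, δ}, {β, ε, ζ}, {γ, δ, ε}, {γ, δ, ζ}, {α, β, γ, δ}, {α, β, ε, ζ}, {α, γ, δ, ε}, {α, γ, δ, ζ}, {β, γ, δ, ε}, {β, γ, δ, ζ}, {γ, δ, ε, ζ}, {α, β, γ, δ, ε}, {α, β, γ, δ, ζ}, {α, γ, δ, ε, ζ}, {β, γ, δ, ε, ζ}, S }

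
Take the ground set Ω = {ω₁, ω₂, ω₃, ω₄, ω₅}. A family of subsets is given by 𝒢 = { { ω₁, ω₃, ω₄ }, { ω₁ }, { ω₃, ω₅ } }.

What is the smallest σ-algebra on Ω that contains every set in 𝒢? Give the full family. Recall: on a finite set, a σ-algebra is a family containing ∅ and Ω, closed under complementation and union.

Initial family (5 sets): { {  }, { ω₁ }, { ω₃, ω₅ }, { ω₁, ω₃, ω₄ }, Ω }.
Pass 1. New:
  { ω₂, ω₅ }  = { ω₁, ω₃, ω₄ }ᶜ
  { ω₁, ω₂, ω₄ }  = { ω₃, ω₅ }ᶜ
  { ω₁, ω₃, ω₅ }  = { ω₃, ω₅ } ∪ { ω₁ }
  { ω₁, ω₃, ω₄, ω₅ }  = { ω₁, ω₃, ω₄ } ∪ { ω₃, ω₅ }
  { ω₂, ω₃, ω₄, ω₅ }  = { ω₁ }ᶜ
  (now 10)
Pass 2 adds 7:
  { ω₂ }  = { ω₁, ω₃, ω₄, ω₅ }ᶜ
  { ω₂, ω₄ }  = { ω₁, ω₃, ω₅ }ᶜ
  { ω₁, ω₂, ω₅ }  = { ω₂, ω₅ } ∪ { ω₁ }
  { ω₂, ω₃, ω₅ }  = { ω₂, ω₅ } ∪ { ω₃, ω₅ }
  { ω₁, ω₂, ω₃, ω₄ }  = { ω₁, ω₂, ω₄ } ∪ { ω₁, ω₃, ω₄ }
  { ω₁, ω₂, ω₃, ω₅ }  = { ω₂, ω₅ } ∪ { ω₁, ω₃, ω₅ }
  { ω₁, ω₂, ω₄, ω₅ }  = { ω₂, ω₅ } ∪ { ω₁, ω₂, ω₄ }
  (now 17)
Pass 3. New:
  { ω₃ }  = { ω₁, ω₂, ω₄, ω₅ }ᶜ
  { ω₄ }  = { ω₁, ω₂, ω₃, ω₅ }ᶜ
  { ω₅ }  = { ω₁, ω₂, ω₃, ω₄ }ᶜ
  { ω₁, ω₂ }  = { ω₂ } ∪ { ω₁ }
  { ω₁, ω₄ }  = { ω₂, ω₃, ω₅ }ᶜ
  { ω₃, ω₄ }  = { ω₁, ω₂, ω₅ }ᶜ
  { ω₂, ω₄, ω₅ }  = { ω₂, ω₅ } ∪ { ω₂, ω₄ }
  (now 24)
Pass 4: 8 new —
  { ω₁, ω₃ }  = { ω₂, ω₄, ω₅ }ᶜ
  { ω₁, ω₅ }  = { ω₅ } ∪ { ω₁ }
  { ω₂, ω₃ }  = { ω₂ } ∪ { ω₃ }
  { ω₄, ω₅ }  = { ω₅ } ∪ { ω₄ }
  { ω₁, ω₂, ω₃ }  = { ω₁, ω₂ } ∪ { ω₃ }
  { ω₁, ω₄, ω₅ }  = { ω₅ } ∪ { ω₁, ω₄ }
  { ω₂, ω₃, ω₄ }  = { ω₃, ω₄ } ∪ { ω₂ }
  { ω₃, ω₄, ω₅ }  = { ω₁, ω₂ }ᶜ
  (now 32)
Pass 5: stable.

σ(𝒢) = { {  }, { ω₁ }, { ω₂ }, { ω₃ }, { ω₄ }, { ω₅ }, { ω₁, ω₂ }, { ω₁, ω₃ }, { ω₁, ω₄ }, { ω₁, ω₅ }, { ω₂, ω₃ }, { ω₂, ω₄ }, { ω₂, ω₅ }, { ω₃, ω₄ }, { ω₃, ω₅ }, { ω₄, ω₅ }, { ω₁, ω₂, ω₃ }, { ω₁, ω₂, ω₄ }, { ω₁, ω₂, ω₅ }, { ω₁, ω₃, ω₄ }, { ω₁, ω₃, ω₅ }, { ω₁, ω₄, ω₅ }, { ω₂, ω₃, ω₄ }, { ω₂, ω₃, ω₅ }, { ω₂, ω₄, ω₅ }, { ω₃, ω₄, ω₅ }, { ω₁, ω₂, ω₃, ω₄ }, { ω₁, ω₂, ω₃, ω₅ }, { ω₁, ω₂, ω₄, ω₅ }, { ω₁, ω₃, ω₄, ω₅ }, { ω₂, ω₃, ω₄, ω₅ }, Ω }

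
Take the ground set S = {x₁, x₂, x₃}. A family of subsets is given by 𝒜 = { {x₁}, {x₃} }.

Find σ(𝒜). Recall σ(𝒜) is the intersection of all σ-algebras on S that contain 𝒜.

σ(𝒜) (8 sets): { {}, {x₁}, {x₂}, {x₃}, {x₁, x₂}, {x₁, x₃}, {x₂, x₃}, S }

Trace:
Take S₀ = 𝒜 ∪ {∅, S} = { {}, {x₁}, {x₃}, S }.
Step 1 adds 3:
  {x₁, x₂}  = {x₃}ᶜ
  {x₁, x₃}  = {x₃} ∪ {x₁}
  {x₂, x₃}  = {x₁}ᶜ
  |family| = 7
Step 2 adds 1:
  {x₂}  = {x₁, x₃}ᶜ
  |family| = 8
Step 3: no new sets; the family is a σ-algebra.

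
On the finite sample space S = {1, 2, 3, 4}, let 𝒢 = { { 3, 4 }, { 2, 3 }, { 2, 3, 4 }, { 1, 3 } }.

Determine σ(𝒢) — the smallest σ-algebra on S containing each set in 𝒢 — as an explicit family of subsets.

Begin from { ∅, { 1, 3 }, { 2, 3 }, { 3, 4 }, { 2, 3, 4 }, S } (that is, 𝒢 plus ∅ and S).
Pass 1 (6 new):
  { 1 }  = S∖{ 2, 3, 4 }
  { 1, 2 }  = S∖{ 3, 4 }
  { 1, 4 }  = S∖{ 2, 3 }
  { 2, 4 }  = S∖{ 1, 3 }
  { 1, 2, 3 }  = { 2, 3 } ∪ { 1, 3 }
  { 1, 3, 4 }  = { 3, 4 } ∪ { 1, 3 }
  — 12 sets.
Pass 2: 3 new —
  { 2 }  = S∖{ 1, 3, 4 }
  { 4 }  = S∖{ 1, 2, 3 }
  { 1, 2, 4 }  = { 1, 2 } ∪ { 1, 4 }
  — 15 sets.
Pass 3 adds 1:
  { 3 }  = S∖{ 1, 2, 4 }
  — 16 sets.
Pass 4 adds nothing — fixpoint reached.

Therefore σ(𝒢) = { ∅, { 1 }, { 2 }, { 3 }, { 4 }, { 1, 2 }, { 1, 3 }, { 1, 4 }, { 2, 3 }, { 2, 4 }, { 3, 4 }, { 1, 2, 3 }, { 1, 2, 4 }, { 1, 3, 4 }, { 2, 3, 4 }, S } (|σ(𝒢)| = 16).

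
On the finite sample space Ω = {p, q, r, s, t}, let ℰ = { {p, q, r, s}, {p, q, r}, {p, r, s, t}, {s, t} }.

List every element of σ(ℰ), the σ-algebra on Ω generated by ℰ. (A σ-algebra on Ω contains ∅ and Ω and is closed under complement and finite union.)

σ(ℰ) (16 sets): { ∅, {q}, {s}, {t}, {p, r}, {q, s}, {q, t}, {s, t}, {p, q, r}, {p, r, s}, {p, r, t}, {q, s, t}, {p, q, r, s}, {p, q, r, t}, {p, r, s, t}, Ω }

Trace:
Begin from { ∅, {s, t}, {p, q, r}, {p, q, r, s}, {p, r, s, t}, Ω } (that is, ℰ plus ∅ and Ω).
Step 1: +2 →
  {q}  = ᶜ of {p, r, s, t}
  {t}  = ᶜ of {p, q, r, s}
  — 8 sets.
Step 2 (3 new):
  {q, t}  = {q} ∪ {t}
  {q, s, t}  = {s, t} ∪ {q}
  {p, q, r, t}  = {p, q, r} ∪ {t}
  — 11 sets.
Step 3 (3 new):
  {s}  = ᶜ of {p, q, r, t}
  {p, r}  = ᶜ of {q, s, t}
  {p, r, s}  = ᶜ of {q, t}
  — 14 sets.
Step 4: 2 new —
  {q, s}  = {s} ∪ {q}
  {p, r, t}  = {p, r} ∪ {t}
  — 16 sets.
Step 5: already closed under ᶜ and ∪.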